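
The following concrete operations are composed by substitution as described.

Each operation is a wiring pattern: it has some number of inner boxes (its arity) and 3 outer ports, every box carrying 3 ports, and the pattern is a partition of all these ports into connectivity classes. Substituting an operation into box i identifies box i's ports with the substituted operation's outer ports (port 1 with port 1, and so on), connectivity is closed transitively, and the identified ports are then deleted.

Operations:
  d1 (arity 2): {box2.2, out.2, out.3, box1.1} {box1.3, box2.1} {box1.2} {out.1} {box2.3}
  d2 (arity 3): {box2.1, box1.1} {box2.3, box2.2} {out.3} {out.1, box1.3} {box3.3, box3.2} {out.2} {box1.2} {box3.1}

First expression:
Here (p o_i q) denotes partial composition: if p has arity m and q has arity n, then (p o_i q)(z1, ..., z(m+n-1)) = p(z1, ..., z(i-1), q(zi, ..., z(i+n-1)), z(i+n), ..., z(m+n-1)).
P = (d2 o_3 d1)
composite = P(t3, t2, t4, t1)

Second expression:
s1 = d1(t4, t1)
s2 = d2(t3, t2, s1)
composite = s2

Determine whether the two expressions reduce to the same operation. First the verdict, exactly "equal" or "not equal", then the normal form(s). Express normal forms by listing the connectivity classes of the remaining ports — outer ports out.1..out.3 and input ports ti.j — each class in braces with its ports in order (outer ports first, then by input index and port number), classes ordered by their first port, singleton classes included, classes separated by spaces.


The first expression reduces to {out.1, t3.3} {out.2} {out.3} {t1.1, t4.3} {t1.2, t4.1} {t1.3} {t2.1, t3.1} {t2.2, t2.3} {t3.2} {t4.2}
The second expression reduces to {out.1, t3.3} {out.2} {out.3} {t1.1, t4.3} {t1.2, t4.1} {t1.3} {t2.1, t3.1} {t2.2, t2.3} {t3.2} {t4.2}
The forms coincide; equal.

equal: each reduces to {out.1, t3.3} {out.2} {out.3} {t1.1, t4.3} {t1.2, t4.1} {t1.3} {t2.1, t3.1} {t2.2, t2.3} {t3.2} {t4.2}


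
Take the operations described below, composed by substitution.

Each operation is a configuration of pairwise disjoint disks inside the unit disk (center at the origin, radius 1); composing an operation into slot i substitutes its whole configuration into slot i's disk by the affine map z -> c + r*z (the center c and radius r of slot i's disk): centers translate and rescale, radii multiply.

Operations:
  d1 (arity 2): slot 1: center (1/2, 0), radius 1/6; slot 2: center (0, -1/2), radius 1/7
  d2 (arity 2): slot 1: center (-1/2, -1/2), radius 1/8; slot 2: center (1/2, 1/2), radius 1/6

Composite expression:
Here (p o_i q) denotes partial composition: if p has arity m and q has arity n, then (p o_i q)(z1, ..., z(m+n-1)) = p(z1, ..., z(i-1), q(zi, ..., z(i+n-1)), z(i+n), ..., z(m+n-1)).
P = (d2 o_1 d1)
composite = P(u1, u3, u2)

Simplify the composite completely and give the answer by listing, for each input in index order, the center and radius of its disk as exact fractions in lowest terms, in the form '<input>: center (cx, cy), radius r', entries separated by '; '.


u1: center (-7/16, -1/2), radius 1/48; u2: center (1/2, 1/2), radius 1/6; u3: center (-1/2, -9/16), radius 1/56


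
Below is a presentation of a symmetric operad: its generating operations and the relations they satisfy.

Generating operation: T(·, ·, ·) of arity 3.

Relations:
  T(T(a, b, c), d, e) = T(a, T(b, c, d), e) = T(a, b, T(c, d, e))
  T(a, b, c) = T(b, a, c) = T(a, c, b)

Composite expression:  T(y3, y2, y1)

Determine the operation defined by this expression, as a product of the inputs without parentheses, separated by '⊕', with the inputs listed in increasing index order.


Any arrangement under T is one operation, so sort the y-inputs.
T(y3, y2, y1) spells out as y3 ⊕ y2 ⊕ y1
rearranged into index order: y1 ⊕ y2 ⊕ y3

y1 ⊕ y2 ⊕ y3


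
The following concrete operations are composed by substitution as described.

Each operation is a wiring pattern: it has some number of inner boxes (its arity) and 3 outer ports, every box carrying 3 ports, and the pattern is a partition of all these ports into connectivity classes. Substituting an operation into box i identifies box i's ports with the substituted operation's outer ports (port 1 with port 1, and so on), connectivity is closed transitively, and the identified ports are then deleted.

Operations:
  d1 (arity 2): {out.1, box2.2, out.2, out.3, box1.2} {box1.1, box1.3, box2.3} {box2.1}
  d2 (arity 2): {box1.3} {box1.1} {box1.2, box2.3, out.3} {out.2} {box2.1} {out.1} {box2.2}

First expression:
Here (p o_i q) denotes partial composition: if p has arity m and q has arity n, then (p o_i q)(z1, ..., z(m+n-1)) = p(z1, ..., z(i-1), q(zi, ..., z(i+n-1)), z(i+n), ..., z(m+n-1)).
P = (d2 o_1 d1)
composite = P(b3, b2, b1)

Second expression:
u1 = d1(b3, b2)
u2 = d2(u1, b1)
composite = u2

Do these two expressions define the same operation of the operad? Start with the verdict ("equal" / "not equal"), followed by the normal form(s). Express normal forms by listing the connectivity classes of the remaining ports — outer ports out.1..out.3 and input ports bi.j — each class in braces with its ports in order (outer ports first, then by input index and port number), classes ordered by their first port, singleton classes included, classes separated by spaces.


equal: each reduces to {out.1} {out.2} {out.3, b1.3, b2.2, b3.2} {b1.1} {b1.2} {b2.1} {b2.3, b3.1, b3.3}

Reducing the first expression gives {out.1} {out.2} {out.3, b1.3, b2.2, b3.2} {b1.1} {b1.2} {b2.1} {b2.3, b3.1, b3.3}
Reducing the second expression gives {out.1} {out.2} {out.3, b1.3, b2.2, b3.2} {b1.1} {b1.2} {b2.1} {b2.3, b3.1, b3.3}
Both agree, so they are equal.


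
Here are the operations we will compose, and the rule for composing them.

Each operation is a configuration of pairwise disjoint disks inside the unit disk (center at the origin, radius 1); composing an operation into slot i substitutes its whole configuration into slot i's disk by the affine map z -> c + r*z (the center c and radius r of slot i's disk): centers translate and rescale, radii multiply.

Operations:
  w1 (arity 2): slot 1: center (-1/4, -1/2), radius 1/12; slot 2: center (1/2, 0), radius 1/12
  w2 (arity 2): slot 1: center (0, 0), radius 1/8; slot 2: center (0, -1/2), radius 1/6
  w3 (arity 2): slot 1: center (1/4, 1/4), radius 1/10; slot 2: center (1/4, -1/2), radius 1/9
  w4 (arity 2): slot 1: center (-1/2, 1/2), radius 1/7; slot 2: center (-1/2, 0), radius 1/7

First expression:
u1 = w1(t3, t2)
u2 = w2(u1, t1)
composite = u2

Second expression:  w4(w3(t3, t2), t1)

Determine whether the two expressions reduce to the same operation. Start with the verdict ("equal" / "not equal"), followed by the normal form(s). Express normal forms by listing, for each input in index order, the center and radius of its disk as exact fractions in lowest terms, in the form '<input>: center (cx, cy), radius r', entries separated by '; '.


The first composite normalizes to t1: center (0, -1/2), radius 1/6; t2: center (1/16, 0), radius 1/96; t3: center (-1/32, -1/16), radius 1/96
The second composite normalizes to t1: center (-1/2, 0), radius 1/7; t2: center (-13/28, 3/7), radius 1/63; t3: center (-13/28, 15/28), radius 1/70
The forms do not match — not equal.

not equal; first: t1: center (0, -1/2), radius 1/6; t2: center (1/16, 0), radius 1/96; t3: center (-1/32, -1/16), radius 1/96; second: t1: center (-1/2, 0), radius 1/7; t2: center (-13/28, 3/7), radius 1/63; t3: center (-13/28, 15/28), radius 1/70


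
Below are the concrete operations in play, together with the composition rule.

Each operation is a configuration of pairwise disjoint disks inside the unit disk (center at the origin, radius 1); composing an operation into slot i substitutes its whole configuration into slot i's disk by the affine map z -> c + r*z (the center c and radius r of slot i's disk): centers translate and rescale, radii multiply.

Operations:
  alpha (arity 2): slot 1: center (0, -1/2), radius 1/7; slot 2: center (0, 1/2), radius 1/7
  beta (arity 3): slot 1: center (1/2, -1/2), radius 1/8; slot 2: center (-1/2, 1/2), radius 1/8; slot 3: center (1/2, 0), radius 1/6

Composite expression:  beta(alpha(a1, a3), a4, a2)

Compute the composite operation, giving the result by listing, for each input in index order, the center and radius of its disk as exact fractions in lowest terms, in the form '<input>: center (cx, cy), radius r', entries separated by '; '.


Only the slot chain above each a matters under beta; compose those maps.
for a1, the 2-step affine chain lands on center (1/2, -9/16), radius 1/56
for a3, the 2-step affine chain lands on center (1/2, -7/16), radius 1/56
for a4, the 1-step affine chain lands on center (-1/2, 1/2), radius 1/8
for a2, the 1-step affine chain lands on center (1/2, 0), radius 1/6

a1: center (1/2, -9/16), radius 1/56; a2: center (1/2, 0), radius 1/6; a3: center (1/2, -7/16), radius 1/56; a4: center (-1/2, 1/2), radius 1/8


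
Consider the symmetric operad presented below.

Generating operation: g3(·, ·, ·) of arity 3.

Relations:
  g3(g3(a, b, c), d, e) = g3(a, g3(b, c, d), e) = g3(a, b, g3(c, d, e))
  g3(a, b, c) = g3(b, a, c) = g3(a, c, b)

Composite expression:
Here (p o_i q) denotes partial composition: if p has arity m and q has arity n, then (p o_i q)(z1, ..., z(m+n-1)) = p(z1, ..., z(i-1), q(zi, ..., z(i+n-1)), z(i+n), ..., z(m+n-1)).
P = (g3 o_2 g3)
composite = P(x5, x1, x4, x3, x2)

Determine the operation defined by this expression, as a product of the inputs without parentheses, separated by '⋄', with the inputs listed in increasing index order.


x1 ⋄ x2 ⋄ x3 ⋄ x4 ⋄ x5

With g3 associative and commutative, the x-input set is all that matters.
g3(x1, x4, x3) unparenthesizes to x1 ⋄ x4 ⋄ x3
g3(x5, g3(x1, x4, x3), x2) unparenthesizes to x5 ⋄ x1 ⋄ x4 ⋄ x3 ⋄ x2
reordering the factors by index: x1 ⋄ x2 ⋄ x3 ⋄ x4 ⋄ x5


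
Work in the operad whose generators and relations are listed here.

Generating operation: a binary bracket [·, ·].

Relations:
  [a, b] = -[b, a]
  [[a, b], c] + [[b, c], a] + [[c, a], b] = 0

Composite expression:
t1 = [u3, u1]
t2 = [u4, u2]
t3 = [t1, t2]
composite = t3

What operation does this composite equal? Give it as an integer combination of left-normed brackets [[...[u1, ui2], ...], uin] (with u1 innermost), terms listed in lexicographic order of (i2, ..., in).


A multilinear Lie element is pinned by u1-initial words (u1 innermost).
Composite bracket: [[u3, u1], [u4, u2]]
Expanding via [a, b] = ab - ba: 8 signed words (2^3 = 8).
Keep just the words that open with u1:
  word u1u3u2u4 has sign +1, contributing +[[[u1, u3], u2], u4]
  word u1u3u4u2 has sign -1, contributing -[[[u1, u3], u4], u2]

[[[u1, u3], u2], u4] - [[[u1, u3], u4], u2]


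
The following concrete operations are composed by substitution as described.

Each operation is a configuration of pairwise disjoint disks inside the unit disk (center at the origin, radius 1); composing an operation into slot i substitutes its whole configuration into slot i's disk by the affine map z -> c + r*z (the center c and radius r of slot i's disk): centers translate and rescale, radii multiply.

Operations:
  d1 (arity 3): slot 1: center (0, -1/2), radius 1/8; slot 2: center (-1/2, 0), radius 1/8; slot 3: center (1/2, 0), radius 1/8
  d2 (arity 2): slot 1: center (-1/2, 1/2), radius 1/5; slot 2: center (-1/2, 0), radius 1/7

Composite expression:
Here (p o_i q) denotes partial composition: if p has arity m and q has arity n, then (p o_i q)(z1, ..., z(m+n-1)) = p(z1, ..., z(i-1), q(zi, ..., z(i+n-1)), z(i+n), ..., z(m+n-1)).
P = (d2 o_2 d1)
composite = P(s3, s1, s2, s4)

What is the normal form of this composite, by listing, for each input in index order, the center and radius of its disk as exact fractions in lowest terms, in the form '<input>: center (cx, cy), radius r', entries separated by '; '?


s1: center (-1/2, -1/14), radius 1/56; s2: center (-4/7, 0), radius 1/56; s3: center (-1/2, 1/2), radius 1/5; s4: center (-3/7, 0), radius 1/56

Only the slot chain above each s matters under d2; compose those maps.
input s3: composing its 1 substitution step yields center (-1/2, 1/2), radius 1/5
input s1: composing its 2 substitution steps yields center (-1/2, -1/14), radius 1/56
input s2: composing its 2 substitution steps yields center (-4/7, 0), radius 1/56
input s4: composing its 2 substitution steps yields center (-3/7, 0), radius 1/56


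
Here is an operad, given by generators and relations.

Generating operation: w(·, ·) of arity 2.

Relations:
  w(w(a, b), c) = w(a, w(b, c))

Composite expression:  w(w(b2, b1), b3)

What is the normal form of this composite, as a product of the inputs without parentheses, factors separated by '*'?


b2 * b1 * b3

Associativity of w dissolves the nesting; only the b-input order survives.
w(b2, b1) unparenthesizes to b2 * b1
w(w(b2, b1), b3) unparenthesizes to b2 * b1 * b3


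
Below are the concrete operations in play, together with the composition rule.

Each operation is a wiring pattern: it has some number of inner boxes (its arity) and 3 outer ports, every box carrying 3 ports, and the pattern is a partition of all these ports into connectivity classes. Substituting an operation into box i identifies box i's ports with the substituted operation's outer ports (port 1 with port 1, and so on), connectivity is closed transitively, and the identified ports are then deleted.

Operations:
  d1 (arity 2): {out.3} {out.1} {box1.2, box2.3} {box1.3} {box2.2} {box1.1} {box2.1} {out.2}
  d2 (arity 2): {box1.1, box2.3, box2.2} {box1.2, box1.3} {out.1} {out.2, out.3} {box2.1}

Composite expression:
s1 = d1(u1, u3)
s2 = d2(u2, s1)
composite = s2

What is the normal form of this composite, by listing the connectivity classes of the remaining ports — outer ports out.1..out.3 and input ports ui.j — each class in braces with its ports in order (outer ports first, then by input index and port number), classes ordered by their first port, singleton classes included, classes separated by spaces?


{out.1} {out.2, out.3} {u1.1} {u1.2, u3.3} {u1.3} {u2.1} {u2.2, u2.3} {u3.1} {u3.2}


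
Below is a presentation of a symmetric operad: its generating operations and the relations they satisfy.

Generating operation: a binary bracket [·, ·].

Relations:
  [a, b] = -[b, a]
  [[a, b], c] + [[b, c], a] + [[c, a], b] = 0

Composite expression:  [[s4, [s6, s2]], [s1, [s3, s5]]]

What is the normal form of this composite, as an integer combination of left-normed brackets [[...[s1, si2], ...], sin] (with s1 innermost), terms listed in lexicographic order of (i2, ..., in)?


-[[[[[s1, s3], s5], s2], s6], s4] + [[[[[s1, s3], s5], s4], s2], s6] - [[[[[s1, s3], s5], s4], s6], s2] + [[[[[s1, s3], s5], s6], s2], s4] + [[[[[s1, s5], s3], s2], s6], s4] - [[[[[s1, s5], s3], s4], s2], s6] + [[[[[s1, s5], s3], s4], s6], s2] - [[[[[s1, s5], s3], s6], s2], s4]

Antisymmetry and Jacobi reduce to s1-anchored left-normed brackets.
Composite bracket: [[s4, [s6, s2]], [s1, [s3, s5]]]
Under [a, b] = ab - ba we get 32 signed associative words (2^5 = 32).
Coefficients come from the s1-initial words:
  s1s3s5s2s6s4 (sign -1) contributes -[[[[[s1, s3], s5], s2], s6], s4]
  s1s3s5s4s2s6 (sign +1) contributes +[[[[[s1, s3], s5], s4], s2], s6]
  s1s3s5s4s6s2 (sign -1) contributes -[[[[[s1, s3], s5], s4], s6], s2]
  s1s3s5s6s2s4 (sign +1) contributes +[[[[[s1, s3], s5], s6], s2], s4]
  s1s5s3s2s6s4 (sign +1) contributes +[[[[[s1, s5], s3], s2], s6], s4]
  s1s5s3s4s2s6 (sign -1) contributes -[[[[[s1, s5], s3], s4], s2], s6]
  s1s5s3s4s6s2 (sign +1) contributes +[[[[[s1, s5], s3], s4], s6], s2]
  s1s5s3s6s2s4 (sign -1) contributes -[[[[[s1, s5], s3], s6], s2], s4]


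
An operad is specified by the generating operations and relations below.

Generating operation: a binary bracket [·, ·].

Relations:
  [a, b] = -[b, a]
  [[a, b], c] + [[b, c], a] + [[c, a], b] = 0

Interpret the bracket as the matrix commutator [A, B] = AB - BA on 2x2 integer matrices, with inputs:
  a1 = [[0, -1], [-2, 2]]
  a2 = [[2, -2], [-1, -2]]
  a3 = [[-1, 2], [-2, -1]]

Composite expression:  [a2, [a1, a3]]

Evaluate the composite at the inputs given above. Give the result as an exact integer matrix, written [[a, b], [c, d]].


[[4, 8], [4, -4]]

[a1, a3] = [[6, -4], [-4, -6]]
[a2, [a1, a3]] = [[4, 8], [4, -4]]


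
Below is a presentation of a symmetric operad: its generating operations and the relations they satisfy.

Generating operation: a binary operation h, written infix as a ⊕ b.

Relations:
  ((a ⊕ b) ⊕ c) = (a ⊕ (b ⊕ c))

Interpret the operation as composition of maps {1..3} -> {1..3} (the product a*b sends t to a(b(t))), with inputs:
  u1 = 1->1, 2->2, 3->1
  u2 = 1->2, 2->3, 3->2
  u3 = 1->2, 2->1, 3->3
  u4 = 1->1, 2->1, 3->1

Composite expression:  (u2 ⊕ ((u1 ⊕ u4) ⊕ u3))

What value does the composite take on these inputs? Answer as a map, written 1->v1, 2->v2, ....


(u1 ⊕ u4) = 1->1, 2->1, 3->1
((u1 ⊕ u4) ⊕ u3) = 1->1, 2->1, 3->1
(u2 ⊕ ((u1 ⊕ u4) ⊕ u3)) = 1->2, 2->2, 3->2

1->2, 2->2, 3->2


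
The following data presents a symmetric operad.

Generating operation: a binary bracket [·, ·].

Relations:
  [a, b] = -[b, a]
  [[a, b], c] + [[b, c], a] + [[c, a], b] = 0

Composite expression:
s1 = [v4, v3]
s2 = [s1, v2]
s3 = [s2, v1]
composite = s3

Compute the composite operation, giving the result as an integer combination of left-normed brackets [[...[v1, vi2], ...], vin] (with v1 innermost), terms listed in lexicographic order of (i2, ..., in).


-[[[v1, v2], v3], v4] + [[[v1, v2], v4], v3] + [[[v1, v3], v4], v2] - [[[v1, v4], v3], v2]

In the tensor algebra, words opening v1 carry the v1-anchored form.
Composite bracket: [[[v4, v3], v2], v1]
Full expansion: 8 signed words from ab - ba (2^3 = 8).
Words beginning with v1 determine it all:
  word v1v2v3v4 has sign -1, contributing -[[[v1, v2], v3], v4]
  word v1v2v4v3 has sign +1, contributing +[[[v1, v2], v4], v3]
  word v1v3v4v2 has sign +1, contributing +[[[v1, v3], v4], v2]
  word v1v4v3v2 has sign -1, contributing -[[[v1, v4], v3], v2]


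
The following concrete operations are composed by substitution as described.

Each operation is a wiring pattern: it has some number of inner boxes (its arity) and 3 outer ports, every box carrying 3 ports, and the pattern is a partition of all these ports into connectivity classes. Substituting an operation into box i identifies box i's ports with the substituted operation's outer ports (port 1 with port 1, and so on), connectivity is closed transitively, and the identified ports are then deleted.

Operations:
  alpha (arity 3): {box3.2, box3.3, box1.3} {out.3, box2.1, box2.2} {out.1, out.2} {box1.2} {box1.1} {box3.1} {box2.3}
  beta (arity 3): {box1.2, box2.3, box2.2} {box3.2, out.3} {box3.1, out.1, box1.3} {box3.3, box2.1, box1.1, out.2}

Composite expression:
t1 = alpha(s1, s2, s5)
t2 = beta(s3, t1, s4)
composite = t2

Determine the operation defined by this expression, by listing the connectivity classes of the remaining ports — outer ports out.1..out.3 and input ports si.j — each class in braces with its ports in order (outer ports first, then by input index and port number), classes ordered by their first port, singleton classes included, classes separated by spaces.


{out.1, s3.3, s4.1} {out.2, s2.1, s2.2, s3.1, s3.2, s4.3} {out.3, s4.2} {s1.1} {s1.2} {s1.3, s5.2, s5.3} {s2.3} {s5.1}


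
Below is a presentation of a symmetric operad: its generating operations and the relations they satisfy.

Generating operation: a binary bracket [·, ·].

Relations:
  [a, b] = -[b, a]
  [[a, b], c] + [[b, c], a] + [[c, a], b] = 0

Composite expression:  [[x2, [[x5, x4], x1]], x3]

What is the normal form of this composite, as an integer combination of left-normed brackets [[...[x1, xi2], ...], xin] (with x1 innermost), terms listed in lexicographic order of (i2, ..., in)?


-[[[[x1, x4], x5], x2], x3] + [[[[x1, x5], x4], x2], x3]

A multilinear Lie element is pinned by x1-initial words (x1 innermost).
Composite bracket: [[x2, [[x5, x4], x1]], x3]
The bracket unfolds into 16 signed words via [a, b] = ab - ba (2^4 = 16).
Collect the words opening with x1:
  word x1x4x5x2x3 has sign -1, contributing -[[[[x1, x4], x5], x2], x3]
  word x1x5x4x2x3 has sign +1, contributing +[[[[x1, x5], x4], x2], x3]


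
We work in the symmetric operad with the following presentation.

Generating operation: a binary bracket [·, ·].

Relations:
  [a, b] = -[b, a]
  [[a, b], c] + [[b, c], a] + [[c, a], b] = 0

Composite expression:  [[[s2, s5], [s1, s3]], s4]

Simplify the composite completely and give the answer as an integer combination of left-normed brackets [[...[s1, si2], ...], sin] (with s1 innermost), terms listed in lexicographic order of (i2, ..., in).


-[[[[s1, s3], s2], s5], s4] + [[[[s1, s3], s5], s2], s4]

A multilinear Lie element is pinned by s1-initial words (s1 innermost).
Composite bracket: [[[s2, s5], [s1, s3]], s4]
Under [a, b] = ab - ba we get 16 signed associative words (2^4 = 16).
The s1-initial words carry the normal form:
  s1s3s2s5s4 appears with sign -1, giving the term -[[[[s1, s3], s2], s5], s4]
  s1s3s5s2s4 appears with sign +1, giving the term +[[[[s1, s3], s5], s2], s4]


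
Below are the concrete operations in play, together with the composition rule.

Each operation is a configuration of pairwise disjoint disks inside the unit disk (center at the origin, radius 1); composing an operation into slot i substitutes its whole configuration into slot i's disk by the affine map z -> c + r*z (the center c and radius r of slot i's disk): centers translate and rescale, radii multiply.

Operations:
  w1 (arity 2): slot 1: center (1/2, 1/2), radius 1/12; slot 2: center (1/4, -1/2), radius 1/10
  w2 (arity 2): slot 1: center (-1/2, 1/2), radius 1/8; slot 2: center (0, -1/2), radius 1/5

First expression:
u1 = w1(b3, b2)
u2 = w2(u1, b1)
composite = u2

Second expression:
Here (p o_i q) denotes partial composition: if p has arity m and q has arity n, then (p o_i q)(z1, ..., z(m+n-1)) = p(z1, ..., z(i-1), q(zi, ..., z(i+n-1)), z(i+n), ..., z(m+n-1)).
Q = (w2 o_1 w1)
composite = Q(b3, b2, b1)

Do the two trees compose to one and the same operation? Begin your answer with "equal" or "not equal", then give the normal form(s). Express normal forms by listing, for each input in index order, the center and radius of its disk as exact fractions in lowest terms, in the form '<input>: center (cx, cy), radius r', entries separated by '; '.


equal; both compose to b1: center (0, -1/2), radius 1/5; b2: center (-15/32, 7/16), radius 1/80; b3: center (-7/16, 9/16), radius 1/96

Reducing the first expression gives b1: center (0, -1/2), radius 1/5; b2: center (-15/32, 7/16), radius 1/80; b3: center (-7/16, 9/16), radius 1/96
Reducing the second expression gives b1: center (0, -1/2), radius 1/5; b2: center (-15/32, 7/16), radius 1/80; b3: center (-7/16, 9/16), radius 1/96
Both agree, so they are equal.


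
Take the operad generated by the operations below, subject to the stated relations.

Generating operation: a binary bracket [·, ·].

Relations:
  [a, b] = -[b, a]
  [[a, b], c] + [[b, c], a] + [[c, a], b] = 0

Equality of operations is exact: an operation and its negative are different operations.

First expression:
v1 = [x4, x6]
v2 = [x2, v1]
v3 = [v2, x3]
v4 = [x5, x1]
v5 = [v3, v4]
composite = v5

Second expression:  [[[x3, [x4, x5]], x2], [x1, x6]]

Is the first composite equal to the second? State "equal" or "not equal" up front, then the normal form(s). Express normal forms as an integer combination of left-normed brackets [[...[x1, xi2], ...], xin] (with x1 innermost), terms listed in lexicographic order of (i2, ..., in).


not equal — first [[[[[x1, x5], x2], x4], x6], x3] - [[[[[x1, x5], x2], x6], x4], x3] - [[[[[x1, x5], x3], x2], x4], x6] + [[[[[x1, x5], x3], x2], x6], x4] + [[[[[x1, x5], x3], x4], x6], x2] - [[[[[x1, x5], x3], x6], x4], x2] - [[[[[x1, x5], x4], x6], x2], x3] + [[[[[x1, x5], x6], x4], x2], x3], second [[[[[x1, x6], x2], x3], x4], x5] - [[[[[x1, x6], x2], x3], x5], x4] - [[[[[x1, x6], x2], x4], x5], x3] + [[[[[x1, x6], x2], x5], x4], x3] - [[[[[x1, x6], x3], x4], x5], x2] + [[[[[x1, x6], x3], x5], x4], x2] + [[[[[x1, x6], x4], x5], x3], x2] - [[[[[x1, x6], x5], x4], x3], x2]

The first expression, normalized: [[[[[x1, x5], x2], x4], x6], x3] - [[[[[x1, x5], x2], x6], x4], x3] - [[[[[x1, x5], x3], x2], x4], x6] + [[[[[x1, x5], x3], x2], x6], x4] + [[[[[x1, x5], x3], x4], x6], x2] - [[[[[x1, x5], x3], x6], x4], x2] - [[[[[x1, x5], x4], x6], x2], x3] + [[[[[x1, x5], x6], x4], x2], x3]
The second expression, normalized: [[[[[x1, x6], x2], x3], x4], x5] - [[[[[x1, x6], x2], x3], x5], x4] - [[[[[x1, x6], x2], x4], x5], x3] + [[[[[x1, x6], x2], x5], x4], x3] - [[[[[x1, x6], x3], x4], x5], x2] + [[[[[x1, x6], x3], x5], x4], x2] + [[[[[x1, x6], x4], x5], x3], x2] - [[[[[x1, x6], x5], x4], x3], x2]
The normal forms differ: not equal.


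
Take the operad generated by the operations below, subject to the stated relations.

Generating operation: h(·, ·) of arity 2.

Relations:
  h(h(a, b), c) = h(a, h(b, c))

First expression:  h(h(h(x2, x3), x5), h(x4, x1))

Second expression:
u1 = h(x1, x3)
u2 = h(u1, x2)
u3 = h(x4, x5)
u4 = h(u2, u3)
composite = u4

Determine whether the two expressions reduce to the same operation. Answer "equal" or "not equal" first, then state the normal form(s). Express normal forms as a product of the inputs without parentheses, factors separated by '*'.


not equal: they reduce to x2 * x3 * x5 * x4 * x1 and x1 * x3 * x2 * x4 * x5

The first expression reduces to x2 * x3 * x5 * x4 * x1
The second expression reduces to x1 * x3 * x2 * x4 * x5
The forms do not match — not equal.


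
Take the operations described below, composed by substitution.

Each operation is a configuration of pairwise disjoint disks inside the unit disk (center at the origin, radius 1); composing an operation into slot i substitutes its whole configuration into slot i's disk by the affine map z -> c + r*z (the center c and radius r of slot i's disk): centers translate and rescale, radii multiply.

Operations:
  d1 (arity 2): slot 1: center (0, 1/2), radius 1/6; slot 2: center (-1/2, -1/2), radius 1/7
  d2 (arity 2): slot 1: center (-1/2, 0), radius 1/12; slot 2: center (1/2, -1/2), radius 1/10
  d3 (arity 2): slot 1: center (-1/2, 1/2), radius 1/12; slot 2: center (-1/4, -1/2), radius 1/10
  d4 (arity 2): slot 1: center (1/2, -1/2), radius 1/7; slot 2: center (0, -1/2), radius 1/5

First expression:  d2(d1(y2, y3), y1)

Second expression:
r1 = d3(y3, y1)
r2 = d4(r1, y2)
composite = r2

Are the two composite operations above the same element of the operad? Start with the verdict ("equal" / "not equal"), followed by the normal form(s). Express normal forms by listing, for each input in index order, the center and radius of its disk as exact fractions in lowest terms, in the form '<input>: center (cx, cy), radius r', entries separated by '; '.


Normal form of the first expression: y1: center (1/2, -1/2), radius 1/10; y2: center (-1/2, 1/24), radius 1/72; y3: center (-13/24, -1/24), radius 1/84
Normal form of the second expression: y1: center (13/28, -4/7), radius 1/70; y2: center (0, -1/2), radius 1/5; y3: center (3/7, -3/7), radius 1/84
They disagree, so not equal.

not equal; the first gives y1: center (1/2, -1/2), radius 1/10; y2: center (-1/2, 1/24), radius 1/72; y3: center (-13/24, -1/24), radius 1/84 and the second y1: center (13/28, -4/7), radius 1/70; y2: center (0, -1/2), radius 1/5; y3: center (3/7, -3/7), radius 1/84


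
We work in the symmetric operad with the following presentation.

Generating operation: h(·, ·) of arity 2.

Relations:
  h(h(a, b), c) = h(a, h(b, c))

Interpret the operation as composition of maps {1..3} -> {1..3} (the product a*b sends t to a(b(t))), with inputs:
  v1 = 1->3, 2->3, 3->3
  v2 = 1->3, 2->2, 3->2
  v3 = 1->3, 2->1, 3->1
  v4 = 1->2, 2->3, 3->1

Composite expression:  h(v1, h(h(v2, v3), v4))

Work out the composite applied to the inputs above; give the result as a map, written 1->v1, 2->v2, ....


1->3, 2->3, 3->3

h(v2, v3) = 1->2, 2->3, 3->3
h(h(v2, v3), v4) = 1->3, 2->3, 3->2
h(v1, h(h(v2, v3), v4)) = 1->3, 2->3, 3->3


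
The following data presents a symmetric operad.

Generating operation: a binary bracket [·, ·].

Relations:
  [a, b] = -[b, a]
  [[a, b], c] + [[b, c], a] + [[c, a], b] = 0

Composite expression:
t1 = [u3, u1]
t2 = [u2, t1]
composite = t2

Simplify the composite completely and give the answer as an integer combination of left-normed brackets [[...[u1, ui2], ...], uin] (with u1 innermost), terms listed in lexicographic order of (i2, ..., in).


[[u1, u3], u2]

A multilinear Lie element is pinned by u1-initial words (u1 innermost).
Composite bracket: [u2, [u3, u1]]
Expanding via [a, b] = ab - ba: 4 signed words (2^2 = 4).
Collect the words opening with u1:
  word u1u3u2 has sign +1, contributing +[[u1, u3], u2]


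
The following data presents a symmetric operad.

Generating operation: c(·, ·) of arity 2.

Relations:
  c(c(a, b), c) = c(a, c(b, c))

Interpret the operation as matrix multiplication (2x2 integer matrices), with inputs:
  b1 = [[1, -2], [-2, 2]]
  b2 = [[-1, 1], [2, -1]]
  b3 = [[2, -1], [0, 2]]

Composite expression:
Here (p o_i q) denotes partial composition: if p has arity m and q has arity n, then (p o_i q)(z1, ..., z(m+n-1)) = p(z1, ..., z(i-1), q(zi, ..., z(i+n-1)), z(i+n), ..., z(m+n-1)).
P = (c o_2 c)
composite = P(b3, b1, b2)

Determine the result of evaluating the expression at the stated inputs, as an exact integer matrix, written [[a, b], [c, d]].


[[-16, 10], [12, -8]]

c(b1, b2) = [[-5, 3], [6, -4]]
c(b3, c(b1, b2)) = [[-16, 10], [12, -8]]


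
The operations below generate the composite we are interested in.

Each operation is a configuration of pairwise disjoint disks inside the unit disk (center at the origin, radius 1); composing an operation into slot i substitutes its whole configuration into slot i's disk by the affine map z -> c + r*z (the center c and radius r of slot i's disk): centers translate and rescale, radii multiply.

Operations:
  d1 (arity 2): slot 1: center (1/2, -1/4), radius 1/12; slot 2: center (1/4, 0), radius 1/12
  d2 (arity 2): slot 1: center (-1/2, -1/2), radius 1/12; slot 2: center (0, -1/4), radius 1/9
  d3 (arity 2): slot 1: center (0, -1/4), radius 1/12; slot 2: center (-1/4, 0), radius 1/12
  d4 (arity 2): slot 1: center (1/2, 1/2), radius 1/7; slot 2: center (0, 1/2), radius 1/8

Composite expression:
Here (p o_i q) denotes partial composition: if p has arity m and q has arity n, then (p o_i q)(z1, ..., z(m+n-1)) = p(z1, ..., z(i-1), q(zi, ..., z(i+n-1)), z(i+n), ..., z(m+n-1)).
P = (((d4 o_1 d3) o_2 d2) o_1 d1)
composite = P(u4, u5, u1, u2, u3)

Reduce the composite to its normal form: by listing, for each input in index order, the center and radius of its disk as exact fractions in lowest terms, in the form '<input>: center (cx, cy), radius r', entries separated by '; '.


u1: center (11/24, 83/168), radius 1/1008; u2: center (13/28, 167/336), radius 1/756; u3: center (0, 1/2), radius 1/8; u4: center (85/168, 155/336), radius 1/1008; u5: center (169/336, 13/28), radius 1/1008

Follow each u-input down from d4: c' goes to c + r*c', radius to r*r'.
input u4: applying the 3 nested substitutions gives center (85/168, 155/336), radius 1/1008
input u5: applying the 3 nested substitutions gives center (169/336, 13/28), radius 1/1008
input u1: applying the 3 nested substitutions gives center (11/24, 83/168), radius 1/1008
input u2: applying the 3 nested substitutions gives center (13/28, 167/336), radius 1/756
input u3: applying the 1 nested substitution gives center (0, 1/2), radius 1/8


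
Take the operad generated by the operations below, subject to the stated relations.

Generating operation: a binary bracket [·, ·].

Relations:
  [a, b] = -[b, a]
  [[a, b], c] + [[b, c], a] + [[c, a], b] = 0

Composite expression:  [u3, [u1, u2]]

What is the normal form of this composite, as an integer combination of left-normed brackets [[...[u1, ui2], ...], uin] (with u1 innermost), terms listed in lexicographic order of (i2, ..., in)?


-[[u1, u2], u3]

A multilinear Lie element is pinned by u1-initial words (u1 innermost).
Composite bracket: [u3, [u1, u2]]
Full expansion: 4 signed words from ab - ba (2^2 = 4).
Only words starting with u1 matter:
  u1u2u3 (sign -1) contributes -[[u1, u2], u3]


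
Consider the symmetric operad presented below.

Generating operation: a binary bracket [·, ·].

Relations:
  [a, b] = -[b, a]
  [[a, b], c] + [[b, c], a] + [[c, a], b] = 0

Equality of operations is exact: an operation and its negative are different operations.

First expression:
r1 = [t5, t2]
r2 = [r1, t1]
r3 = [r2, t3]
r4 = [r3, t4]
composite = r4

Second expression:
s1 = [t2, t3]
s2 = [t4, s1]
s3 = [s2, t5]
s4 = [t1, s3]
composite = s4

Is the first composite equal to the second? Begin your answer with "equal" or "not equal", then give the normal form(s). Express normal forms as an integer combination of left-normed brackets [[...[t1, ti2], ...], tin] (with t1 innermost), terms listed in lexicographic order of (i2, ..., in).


not equal: they reduce to [[[[t1, t2], t5], t3], t4] - [[[[t1, t5], t2], t3], t4] and -[[[[t1, t2], t3], t4], t5] + [[[[t1, t3], t2], t4], t5] + [[[[t1, t4], t2], t3], t5] - [[[[t1, t4], t3], t2], t5] + [[[[t1, t5], t2], t3], t4] - [[[[t1, t5], t3], t2], t4] - [[[[t1, t5], t4], t2], t3] + [[[[t1, t5], t4], t3], t2]

The first composite normalizes to [[[[t1, t2], t5], t3], t4] - [[[[t1, t5], t2], t3], t4]
The second composite normalizes to -[[[[t1, t2], t3], t4], t5] + [[[[t1, t3], t2], t4], t5] + [[[[t1, t4], t2], t3], t5] - [[[[t1, t4], t3], t2], t5] + [[[[t1, t5], t2], t3], t4] - [[[[t1, t5], t3], t2], t4] - [[[[t1, t5], t4], t2], t3] + [[[[t1, t5], t4], t3], t2]
They disagree, so not equal.


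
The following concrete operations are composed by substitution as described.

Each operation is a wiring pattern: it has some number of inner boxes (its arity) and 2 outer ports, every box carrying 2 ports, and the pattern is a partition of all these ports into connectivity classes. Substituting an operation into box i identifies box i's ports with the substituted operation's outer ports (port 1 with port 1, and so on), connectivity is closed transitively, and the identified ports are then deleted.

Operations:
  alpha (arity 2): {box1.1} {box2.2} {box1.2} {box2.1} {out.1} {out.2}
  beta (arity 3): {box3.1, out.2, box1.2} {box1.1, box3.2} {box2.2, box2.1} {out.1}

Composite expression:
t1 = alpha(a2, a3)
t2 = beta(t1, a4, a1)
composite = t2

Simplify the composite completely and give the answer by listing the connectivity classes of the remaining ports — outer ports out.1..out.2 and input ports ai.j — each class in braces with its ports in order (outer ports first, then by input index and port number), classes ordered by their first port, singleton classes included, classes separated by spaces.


Reachability decides: close wires over beta-identified ports.
composing alpha on (a2, a3), with out.j its own outer ports: {out.1} {out.2} {a2.1} {a2.2} {a3.1} {a3.2}
composing beta on (a2, a3, a4, a1), with out.j its own outer ports: {out.1} {out.2, a1.1} {a1.2} {a2.1} {a2.2} {a3.1} {a3.2} {a4.1, a4.2}

{out.1} {out.2, a1.1} {a1.2} {a2.1} {a2.2} {a3.1} {a3.2} {a4.1, a4.2}


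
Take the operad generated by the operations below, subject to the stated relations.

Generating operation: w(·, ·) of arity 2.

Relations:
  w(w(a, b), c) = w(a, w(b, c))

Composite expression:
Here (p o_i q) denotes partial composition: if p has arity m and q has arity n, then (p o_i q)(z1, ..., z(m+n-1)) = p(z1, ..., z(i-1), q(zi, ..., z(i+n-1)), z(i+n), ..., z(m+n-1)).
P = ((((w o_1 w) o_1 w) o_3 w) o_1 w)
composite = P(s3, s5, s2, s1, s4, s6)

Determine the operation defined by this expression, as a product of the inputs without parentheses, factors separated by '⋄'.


s3 ⋄ s5 ⋄ s2 ⋄ s1 ⋄ s4 ⋄ s6


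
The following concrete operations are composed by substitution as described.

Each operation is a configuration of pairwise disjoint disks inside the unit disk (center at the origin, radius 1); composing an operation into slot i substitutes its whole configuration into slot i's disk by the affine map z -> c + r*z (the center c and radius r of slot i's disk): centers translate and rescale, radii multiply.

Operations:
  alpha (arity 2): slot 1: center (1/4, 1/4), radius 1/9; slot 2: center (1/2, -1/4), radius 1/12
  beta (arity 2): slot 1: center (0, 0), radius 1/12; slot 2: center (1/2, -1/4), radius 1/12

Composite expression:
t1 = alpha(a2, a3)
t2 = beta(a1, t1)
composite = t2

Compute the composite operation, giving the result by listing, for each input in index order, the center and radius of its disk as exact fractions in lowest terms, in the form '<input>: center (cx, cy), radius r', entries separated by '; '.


a1: center (0, 0), radius 1/12; a2: center (25/48, -11/48), radius 1/108; a3: center (13/24, -13/48), radius 1/144

Each a-disk chains the slot maps above it in beta; radii multiply.
a1 passes through 1 substitution, ending at center (0, 0), radius 1/12
a2 passes through 2 substitutions, ending at center (25/48, -11/48), radius 1/108
a3 passes through 2 substitutions, ending at center (13/24, -13/48), radius 1/144


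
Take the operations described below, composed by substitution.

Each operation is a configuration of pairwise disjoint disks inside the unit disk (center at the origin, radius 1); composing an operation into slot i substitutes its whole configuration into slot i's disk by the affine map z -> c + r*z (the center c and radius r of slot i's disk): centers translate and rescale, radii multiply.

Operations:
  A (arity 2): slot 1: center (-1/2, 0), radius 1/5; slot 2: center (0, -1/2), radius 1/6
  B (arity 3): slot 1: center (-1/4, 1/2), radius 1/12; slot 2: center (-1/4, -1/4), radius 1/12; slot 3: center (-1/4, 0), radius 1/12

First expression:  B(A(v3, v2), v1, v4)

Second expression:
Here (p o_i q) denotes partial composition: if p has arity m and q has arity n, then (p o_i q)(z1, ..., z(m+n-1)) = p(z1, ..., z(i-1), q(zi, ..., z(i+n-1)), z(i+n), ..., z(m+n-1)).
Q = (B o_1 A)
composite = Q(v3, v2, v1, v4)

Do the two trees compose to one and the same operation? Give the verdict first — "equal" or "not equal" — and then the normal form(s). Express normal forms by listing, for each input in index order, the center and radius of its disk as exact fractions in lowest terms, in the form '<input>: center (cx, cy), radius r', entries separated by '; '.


In normal form, the first expression is v1: center (-1/4, -1/4), radius 1/12; v2: center (-1/4, 11/24), radius 1/72; v3: center (-7/24, 1/2), radius 1/60; v4: center (-1/4, 0), radius 1/12
In normal form, the second expression is v1: center (-1/4, -1/4), radius 1/12; v2: center (-1/4, 11/24), radius 1/72; v3: center (-7/24, 1/2), radius 1/60; v4: center (-1/4, 0), radius 1/12
Same normal form: equal.

equal; both compose to v1: center (-1/4, -1/4), radius 1/12; v2: center (-1/4, 11/24), radius 1/72; v3: center (-7/24, 1/2), radius 1/60; v4: center (-1/4, 0), radius 1/12


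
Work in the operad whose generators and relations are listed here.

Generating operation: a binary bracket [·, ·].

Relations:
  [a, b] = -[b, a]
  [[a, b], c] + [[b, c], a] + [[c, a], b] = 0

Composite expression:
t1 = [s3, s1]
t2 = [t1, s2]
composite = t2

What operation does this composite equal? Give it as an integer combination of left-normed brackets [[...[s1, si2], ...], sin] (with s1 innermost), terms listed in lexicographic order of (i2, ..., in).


-[[s1, s3], s2]


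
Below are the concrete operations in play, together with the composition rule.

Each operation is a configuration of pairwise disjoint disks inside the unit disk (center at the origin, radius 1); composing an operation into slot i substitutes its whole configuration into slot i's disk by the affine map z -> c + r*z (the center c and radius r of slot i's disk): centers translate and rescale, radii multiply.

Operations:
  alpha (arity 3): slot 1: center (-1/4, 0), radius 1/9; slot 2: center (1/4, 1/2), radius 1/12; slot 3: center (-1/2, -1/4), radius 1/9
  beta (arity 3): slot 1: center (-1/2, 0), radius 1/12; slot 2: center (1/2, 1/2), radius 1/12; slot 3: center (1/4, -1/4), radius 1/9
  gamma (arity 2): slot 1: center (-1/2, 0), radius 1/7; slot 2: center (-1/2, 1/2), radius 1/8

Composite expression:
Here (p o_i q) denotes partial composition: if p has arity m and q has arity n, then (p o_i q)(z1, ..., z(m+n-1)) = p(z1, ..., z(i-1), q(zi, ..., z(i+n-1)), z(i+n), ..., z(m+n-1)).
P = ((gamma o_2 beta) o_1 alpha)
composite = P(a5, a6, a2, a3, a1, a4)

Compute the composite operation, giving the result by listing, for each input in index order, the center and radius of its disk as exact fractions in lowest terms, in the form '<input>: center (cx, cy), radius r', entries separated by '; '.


Only the slot chain above each a matters under gamma; compose those maps.
tracing a5 down its 2-map path: center (-15/28, 0), radius 1/63
tracing a6 down its 2-map path: center (-13/28, 1/14), radius 1/84
tracing a2 down its 2-map path: center (-4/7, -1/28), radius 1/63
tracing a3 down its 2-map path: center (-9/16, 1/2), radius 1/96
tracing a1 down its 2-map path: center (-7/16, 9/16), radius 1/96
tracing a4 down its 2-map path: center (-15/32, 15/32), radius 1/72

a1: center (-7/16, 9/16), radius 1/96; a2: center (-4/7, -1/28), radius 1/63; a3: center (-9/16, 1/2), radius 1/96; a4: center (-15/32, 15/32), radius 1/72; a5: center (-15/28, 0), radius 1/63; a6: center (-13/28, 1/14), radius 1/84
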